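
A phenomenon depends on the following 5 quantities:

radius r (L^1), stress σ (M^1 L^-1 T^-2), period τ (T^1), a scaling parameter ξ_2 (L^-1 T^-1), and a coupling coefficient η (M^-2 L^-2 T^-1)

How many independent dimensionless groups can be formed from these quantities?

2

There are 5 variables and 3 base dimensions (M, L, T).
The dimension matrix has rank 3.
Independent dimensionless groups: 5 − 3 = 2.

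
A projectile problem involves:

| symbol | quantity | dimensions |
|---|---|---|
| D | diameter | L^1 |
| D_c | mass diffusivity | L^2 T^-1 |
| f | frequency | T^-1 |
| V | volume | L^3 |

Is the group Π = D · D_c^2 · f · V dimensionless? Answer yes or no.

Sum the exponent of each base dimension across the product:
  L: [D]_L + 2·[D_c]_L + [f]_L + [V]_L = (1) + 2·(2) + (0) + (3) = 8
  T: [D]_T + 2·[D_c]_T + [f]_T + [V]_T = (0) + 2·(-1) + (-1) + (0) = -3
Net dimensions [L⁸ T⁻³] ≠ [1] — not dimensionless.

no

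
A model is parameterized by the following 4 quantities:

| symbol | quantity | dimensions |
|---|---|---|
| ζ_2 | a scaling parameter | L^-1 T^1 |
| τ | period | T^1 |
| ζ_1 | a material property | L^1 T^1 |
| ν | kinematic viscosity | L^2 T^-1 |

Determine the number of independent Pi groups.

There are 4 variables and 2 base dimensions (L, T).
The dimension matrix has rank 2.
Independent dimensionless groups: 4 − 2 = 2.

2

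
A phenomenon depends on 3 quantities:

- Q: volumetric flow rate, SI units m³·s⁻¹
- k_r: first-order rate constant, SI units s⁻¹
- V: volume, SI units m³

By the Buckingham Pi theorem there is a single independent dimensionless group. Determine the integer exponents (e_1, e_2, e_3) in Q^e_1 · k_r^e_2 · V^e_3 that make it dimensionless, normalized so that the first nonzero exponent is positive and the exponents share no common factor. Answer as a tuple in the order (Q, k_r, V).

L: e_1·(3) + e_2·(0) + e_3·(3) = 0
T: e_1·(-1) + e_2·(-1) + e_3·(0) = 0
Solving this homogeneous linear system for the smallest-integer solution (first nonzero entry positive) gives (1, -1, -1).

(1, -1, -1)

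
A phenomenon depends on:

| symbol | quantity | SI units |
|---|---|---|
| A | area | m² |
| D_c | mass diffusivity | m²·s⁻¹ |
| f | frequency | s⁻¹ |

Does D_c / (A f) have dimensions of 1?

yes

Sum the exponent of each base dimension across the product:
  M: −[A]_M + [D_c]_M − [f]_M = −(0) + (0) − (0) = 0
  L: −[A]_L + [D_c]_L − [f]_L = −(2) + (2) − (0) = 0
  T: −[A]_T + [D_c]_T − [f]_T = −(0) + (-1) − (-1) = 0
  Θ: −[A]_Θ + [D_c]_Θ − [f]_Θ = −(0) + (0) − (0) = 0
All base exponents vanish — dimensionless.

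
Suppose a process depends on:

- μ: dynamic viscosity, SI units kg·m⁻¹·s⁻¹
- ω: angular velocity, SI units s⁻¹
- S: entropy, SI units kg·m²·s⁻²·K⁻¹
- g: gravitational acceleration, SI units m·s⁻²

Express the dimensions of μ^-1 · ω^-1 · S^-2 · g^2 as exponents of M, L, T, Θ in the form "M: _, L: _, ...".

M: -3, L: -1, T: 2, Θ: 2

Collect each base-dimension exponent across the product:
  M: −(1) − (0) − 2·(1) + 2·(0) = -3
  L: −(-1) − (0) − 2·(2) + 2·(1) = -1
  T: −(-1) − (-1) − 2·(-2) + 2·(-2) = 2
  Θ: −(0) − (0) − 2·(-1) + 2·(0) = 2
So the dimensions are [M⁻³ L⁻¹ T² Θ²].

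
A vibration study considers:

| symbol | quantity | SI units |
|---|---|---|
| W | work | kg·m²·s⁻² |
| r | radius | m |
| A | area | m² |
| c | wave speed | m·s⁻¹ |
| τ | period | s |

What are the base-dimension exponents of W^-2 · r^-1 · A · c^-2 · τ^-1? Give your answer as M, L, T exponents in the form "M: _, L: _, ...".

M: -2, L: -5, T: 5

Collect each base-dimension exponent across the product:
  M: −2·(1) − (0) + (0) − 2·(0) − (0) = -2
  L: −2·(2) − (1) + (2) − 2·(1) − (0) = -5
  T: −2·(-2) − (0) + (0) − 2·(-1) − (1) = 5
So the dimensions are [M⁻² L⁻⁵ T⁵].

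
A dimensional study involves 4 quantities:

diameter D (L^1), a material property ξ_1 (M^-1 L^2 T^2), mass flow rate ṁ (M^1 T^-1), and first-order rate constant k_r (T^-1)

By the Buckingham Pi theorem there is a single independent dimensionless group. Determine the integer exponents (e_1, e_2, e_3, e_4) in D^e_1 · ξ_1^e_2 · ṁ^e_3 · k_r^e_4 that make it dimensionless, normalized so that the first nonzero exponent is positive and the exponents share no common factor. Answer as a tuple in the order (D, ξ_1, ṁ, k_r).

M: e_1·(0) + e_2·(-1) + e_3·(1) + e_4·(0) = 0
L: e_1·(1) + e_2·(2) + e_3·(0) + e_4·(0) = 0
T: e_1·(0) + e_2·(2) + e_3·(-1) + e_4·(-1) = 0
Solving this homogeneous linear system for the smallest-integer solution (first nonzero entry positive) gives (2, -1, -1, -1).

(2, -1, -1, -1)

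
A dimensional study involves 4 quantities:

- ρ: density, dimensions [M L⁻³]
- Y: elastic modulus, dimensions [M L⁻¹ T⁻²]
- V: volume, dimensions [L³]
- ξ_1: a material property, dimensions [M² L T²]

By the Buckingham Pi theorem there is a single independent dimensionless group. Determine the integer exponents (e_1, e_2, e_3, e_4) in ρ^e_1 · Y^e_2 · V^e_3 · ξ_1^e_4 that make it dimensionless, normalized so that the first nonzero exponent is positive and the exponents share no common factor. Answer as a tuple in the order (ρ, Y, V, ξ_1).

M: e_1·(1) + e_2·(1) + e_3·(0) + e_4·(2) = 0
L: e_1·(-3) + e_2·(-1) + e_3·(3) + e_4·(1) = 0
T: e_1·(0) + e_2·(-2) + e_3·(0) + e_4·(2) = 0
Solving this homogeneous linear system for the smallest-integer solution (first nonzero entry positive) gives (3, -1, 3, -1).

(3, -1, 3, -1)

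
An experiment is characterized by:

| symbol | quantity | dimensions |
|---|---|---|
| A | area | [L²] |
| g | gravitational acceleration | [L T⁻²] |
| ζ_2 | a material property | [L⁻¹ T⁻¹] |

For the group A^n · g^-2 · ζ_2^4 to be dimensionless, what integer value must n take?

Balance the L exponent: (2)·n from A, plus −2·(1) + 4·(-1) = -6 from the rest, must sum to zero.
2n − 6 = 0, so n = 3.

3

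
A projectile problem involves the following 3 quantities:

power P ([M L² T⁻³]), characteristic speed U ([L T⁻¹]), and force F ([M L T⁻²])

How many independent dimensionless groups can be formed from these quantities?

There are 3 variables and 3 base dimensions (M, L, T).
The dimension matrix has rank 2 (less than 3: the dimension vectors are linearly dependent).
Independent dimensionless groups: 3 − 2 = 1.

1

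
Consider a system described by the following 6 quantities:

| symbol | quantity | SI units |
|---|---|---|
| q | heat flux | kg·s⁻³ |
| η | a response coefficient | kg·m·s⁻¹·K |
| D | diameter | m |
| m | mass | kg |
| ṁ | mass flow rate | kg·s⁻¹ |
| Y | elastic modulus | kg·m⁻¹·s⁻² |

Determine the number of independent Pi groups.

2

There are 6 variables and 4 base dimensions (M, L, T, Θ).
The dimension matrix has rank 4.
Independent dimensionless groups: 6 − 4 = 2.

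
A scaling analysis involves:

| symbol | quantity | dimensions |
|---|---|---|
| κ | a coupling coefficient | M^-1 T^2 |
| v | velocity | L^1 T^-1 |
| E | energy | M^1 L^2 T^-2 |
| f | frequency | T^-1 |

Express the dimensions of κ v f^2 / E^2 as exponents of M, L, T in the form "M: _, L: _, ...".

Collect each base-dimension exponent across the product:
  M: (-1) + (0) − 2·(1) + 2·(0) = -3
  L: (0) + (1) − 2·(2) + 2·(0) = -3
  T: (2) + (-1) − 2·(-2) + 2·(-1) = 3
So the dimensions are [M⁻³ L⁻³ T³].

M: -3, L: -3, T: 3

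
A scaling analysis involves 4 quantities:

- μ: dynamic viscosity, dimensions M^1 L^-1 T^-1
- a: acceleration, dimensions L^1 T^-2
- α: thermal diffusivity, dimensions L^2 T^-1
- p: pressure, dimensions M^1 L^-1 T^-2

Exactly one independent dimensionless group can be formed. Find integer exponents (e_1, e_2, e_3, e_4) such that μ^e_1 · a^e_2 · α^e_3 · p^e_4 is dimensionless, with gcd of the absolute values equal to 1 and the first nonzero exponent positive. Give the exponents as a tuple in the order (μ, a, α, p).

(3, 2, -1, -3)

M: e_1·(1) + e_2·(0) + e_3·(0) + e_4·(1) = 0
L: e_1·(-1) + e_2·(1) + e_3·(2) + e_4·(-1) = 0
T: e_1·(-1) + e_2·(-2) + e_3·(-1) + e_4·(-2) = 0
Solving this homogeneous linear system for the smallest-integer solution (first nonzero entry positive) gives (3, 2, -1, -3).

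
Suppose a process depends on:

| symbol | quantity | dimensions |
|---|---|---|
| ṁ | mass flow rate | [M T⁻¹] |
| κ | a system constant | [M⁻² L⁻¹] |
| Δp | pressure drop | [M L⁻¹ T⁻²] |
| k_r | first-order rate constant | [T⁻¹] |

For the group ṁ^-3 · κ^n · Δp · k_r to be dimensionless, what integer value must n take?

Balance the M exponent: (-2)·n from κ, plus −3·(1) + (1) + (0) = -2 from the rest, must sum to zero.
-2n − 2 = 0, so n = -1.

-1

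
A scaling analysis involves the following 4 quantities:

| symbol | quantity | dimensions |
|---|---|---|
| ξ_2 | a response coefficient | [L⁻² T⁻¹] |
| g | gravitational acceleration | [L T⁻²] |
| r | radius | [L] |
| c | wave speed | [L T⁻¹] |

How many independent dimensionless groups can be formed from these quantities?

2

There are 4 variables and 2 base dimensions (L, T).
The dimension matrix has rank 2.
Independent dimensionless groups: 4 − 2 = 2.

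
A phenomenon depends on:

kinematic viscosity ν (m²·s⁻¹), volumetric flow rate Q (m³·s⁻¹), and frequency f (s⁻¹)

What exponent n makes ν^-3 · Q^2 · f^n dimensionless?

1

Balance the T exponent: (-1)·n from f, plus −3·(-1) + 2·(-1) = 1 from the rest, must sum to zero.
−n + 1 = 0, so n = 1.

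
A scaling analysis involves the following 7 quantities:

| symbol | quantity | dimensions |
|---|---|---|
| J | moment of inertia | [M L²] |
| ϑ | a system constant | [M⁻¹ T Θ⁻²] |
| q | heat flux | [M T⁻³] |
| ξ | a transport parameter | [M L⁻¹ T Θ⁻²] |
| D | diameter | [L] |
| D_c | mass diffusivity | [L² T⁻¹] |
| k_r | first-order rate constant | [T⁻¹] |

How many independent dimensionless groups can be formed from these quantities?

There are 7 variables and 4 base dimensions (M, L, T, Θ).
The dimension matrix has rank 4.
Independent dimensionless groups: 7 − 4 = 3.

3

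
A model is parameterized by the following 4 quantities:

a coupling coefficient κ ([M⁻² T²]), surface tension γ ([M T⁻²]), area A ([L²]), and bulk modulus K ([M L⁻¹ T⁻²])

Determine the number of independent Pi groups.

1

There are 4 variables and 3 base dimensions (M, L, T).
The dimension matrix has rank 3.
Independent dimensionless groups: 4 − 3 = 1.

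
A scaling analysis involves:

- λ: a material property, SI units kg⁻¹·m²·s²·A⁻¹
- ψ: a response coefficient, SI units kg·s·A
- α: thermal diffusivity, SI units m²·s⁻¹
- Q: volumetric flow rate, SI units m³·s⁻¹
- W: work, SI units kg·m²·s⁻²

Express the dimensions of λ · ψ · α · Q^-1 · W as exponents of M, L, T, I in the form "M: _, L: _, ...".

M: 1, L: 3, T: 1, I: 0

Collect each base-dimension exponent across the product:
  M: (-1) + (1) + (0) − (0) + (1) = 1
  L: (2) + (0) + (2) − (3) + (2) = 3
  T: (2) + (1) + (-1) − (-1) + (-2) = 1
  I: (-1) + (1) + (0) − (0) + (0) = 0
So the dimensions are [M L³ T].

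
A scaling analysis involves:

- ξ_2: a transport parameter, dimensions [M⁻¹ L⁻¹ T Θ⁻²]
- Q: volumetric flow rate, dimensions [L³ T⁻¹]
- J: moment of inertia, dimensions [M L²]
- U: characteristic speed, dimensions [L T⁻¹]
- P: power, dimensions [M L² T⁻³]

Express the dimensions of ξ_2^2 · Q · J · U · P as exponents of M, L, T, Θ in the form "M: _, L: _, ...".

Collect each base-dimension exponent across the product:
  M: 2·(-1) + (0) + (1) + (0) + (1) = 0
  L: 2·(-1) + (3) + (2) + (1) + (2) = 6
  T: 2·(1) + (-1) + (0) + (-1) + (-3) = -3
  Θ: 2·(-2) + (0) + (0) + (0) + (0) = -4
So the dimensions are [L⁶ T⁻³ Θ⁻⁴].

M: 0, L: 6, T: -3, Θ: -4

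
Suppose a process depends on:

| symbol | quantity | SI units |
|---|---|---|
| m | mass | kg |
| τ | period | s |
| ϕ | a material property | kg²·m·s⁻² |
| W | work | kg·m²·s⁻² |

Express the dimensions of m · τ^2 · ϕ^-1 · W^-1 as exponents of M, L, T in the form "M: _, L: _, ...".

M: -2, L: -3, T: 6

Collect each base-dimension exponent across the product:
  M: (1) + 2·(0) − (2) − (1) = -2
  L: (0) + 2·(0) − (1) − (2) = -3
  T: (0) + 2·(1) − (-2) − (-2) = 6
So the dimensions are [M⁻² L⁻³ T⁶].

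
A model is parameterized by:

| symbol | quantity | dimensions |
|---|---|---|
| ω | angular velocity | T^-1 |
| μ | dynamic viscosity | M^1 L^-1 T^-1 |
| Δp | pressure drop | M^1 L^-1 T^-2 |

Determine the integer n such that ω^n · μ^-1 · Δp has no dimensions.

-1

Balance the T exponent: (-1)·n from ω, plus −(-1) + (-2) = -1 from the rest, must sum to zero.
−n − 1 = 0, so n = -1.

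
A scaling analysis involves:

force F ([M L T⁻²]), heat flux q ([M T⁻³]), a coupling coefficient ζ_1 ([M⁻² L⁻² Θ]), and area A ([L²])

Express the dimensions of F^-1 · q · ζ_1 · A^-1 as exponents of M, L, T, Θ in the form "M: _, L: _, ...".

Collect each base-dimension exponent across the product:
  M: −(1) + (1) + (-2) − (0) = -2
  L: −(1) + (0) + (-2) − (2) = -5
  T: −(-2) + (-3) + (0) − (0) = -1
  Θ: −(0) + (0) + (1) − (0) = 1
So the dimensions are [M⁻² L⁻⁵ T⁻¹ Θ].

M: -2, L: -5, T: -1, Θ: 1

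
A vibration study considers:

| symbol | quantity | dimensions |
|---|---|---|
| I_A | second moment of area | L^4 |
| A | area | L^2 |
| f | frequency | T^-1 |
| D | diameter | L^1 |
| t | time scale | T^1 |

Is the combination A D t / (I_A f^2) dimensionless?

no

Sum the exponent of each base dimension across the product:
  L: −[I_A]_L + [A]_L − 2·[f]_L + [D]_L + [t]_L = −(4) + (2) − 2·(0) + (1) + (0) = -1
  T: −[I_A]_T + [A]_T − 2·[f]_T + [D]_T + [t]_T = −(0) + (0) − 2·(-1) + (0) + (1) = 3
Net dimensions [L⁻¹ T³] ≠ [1] — not dimensionless.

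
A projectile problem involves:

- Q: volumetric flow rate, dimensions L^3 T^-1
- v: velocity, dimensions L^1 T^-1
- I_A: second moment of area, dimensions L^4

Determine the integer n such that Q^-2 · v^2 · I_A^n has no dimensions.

1

Balance the L exponent: (4)·n from I_A, plus −2·(3) + 2·(1) = -4 from the rest, must sum to zero.
4n − 4 = 0, so n = 1.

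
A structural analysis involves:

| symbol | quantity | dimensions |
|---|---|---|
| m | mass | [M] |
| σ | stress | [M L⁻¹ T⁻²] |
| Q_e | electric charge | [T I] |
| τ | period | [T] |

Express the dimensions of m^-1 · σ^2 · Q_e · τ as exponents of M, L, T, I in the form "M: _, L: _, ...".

Collect each base-dimension exponent across the product:
  M: −(1) + 2·(1) + (0) + (0) = 1
  L: −(0) + 2·(-1) + (0) + (0) = -2
  T: −(0) + 2·(-2) + (1) + (1) = -2
  I: −(0) + 2·(0) + (1) + (0) = 1
So the dimensions are [M L⁻² T⁻² I].

M: 1, L: -2, T: -2, I: 1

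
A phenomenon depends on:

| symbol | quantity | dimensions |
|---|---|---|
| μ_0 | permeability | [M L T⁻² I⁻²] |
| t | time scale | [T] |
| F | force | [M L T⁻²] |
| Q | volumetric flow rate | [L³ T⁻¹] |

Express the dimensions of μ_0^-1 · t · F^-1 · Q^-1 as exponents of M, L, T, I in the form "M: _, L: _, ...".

M: -2, L: -5, T: 6, I: 2

Collect each base-dimension exponent across the product:
  M: −(1) + (0) − (1) − (0) = -2
  L: −(1) + (0) − (1) − (3) = -5
  T: −(-2) + (1) − (-2) − (-1) = 6
  I: −(-2) + (0) − (0) − (0) = 2
So the dimensions are [M⁻² L⁻⁵ T⁶ I²].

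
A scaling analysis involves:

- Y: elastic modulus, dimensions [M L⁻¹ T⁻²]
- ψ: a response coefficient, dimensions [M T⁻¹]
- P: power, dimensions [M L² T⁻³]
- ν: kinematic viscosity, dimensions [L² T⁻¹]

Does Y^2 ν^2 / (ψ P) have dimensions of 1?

Sum the exponent of each base dimension across the product:
  M: 2·[Y]_M − [ψ]_M − [P]_M + 2·[ν]_M = 2·(1) − (1) − (1) + 2·(0) = 0
  L: 2·[Y]_L − [ψ]_L − [P]_L + 2·[ν]_L = 2·(-1) − (0) − (2) + 2·(2) = 0
  T: 2·[Y]_T − [ψ]_T − [P]_T + 2·[ν]_T = 2·(-2) − (-1) − (-3) + 2·(-1) = -2
Net dimensions [T⁻²] ≠ [1] — not dimensionless.

no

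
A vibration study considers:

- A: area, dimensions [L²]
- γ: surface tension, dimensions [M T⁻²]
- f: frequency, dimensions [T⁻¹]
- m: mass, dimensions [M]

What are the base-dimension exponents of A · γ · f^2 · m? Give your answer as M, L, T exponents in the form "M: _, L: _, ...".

Collect each base-dimension exponent across the product:
  M: (0) + (1) + 2·(0) + (1) = 2
  L: (2) + (0) + 2·(0) + (0) = 2
  T: (0) + (-2) + 2·(-1) + (0) = -4
So the dimensions are [M² L² T⁻⁴].

M: 2, L: 2, T: -4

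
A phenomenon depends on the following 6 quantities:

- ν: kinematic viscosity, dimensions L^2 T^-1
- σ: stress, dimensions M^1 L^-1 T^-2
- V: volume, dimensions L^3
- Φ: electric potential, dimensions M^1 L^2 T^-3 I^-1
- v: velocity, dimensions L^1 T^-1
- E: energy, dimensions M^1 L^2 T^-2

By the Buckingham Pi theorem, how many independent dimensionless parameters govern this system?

There are 6 variables and 4 base dimensions (M, L, T, I).
The dimension matrix has rank 4.
Independent dimensionless groups: 6 − 4 = 2.

2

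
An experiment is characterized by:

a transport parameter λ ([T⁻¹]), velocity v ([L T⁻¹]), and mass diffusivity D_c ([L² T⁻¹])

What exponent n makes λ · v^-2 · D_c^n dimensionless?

Balance the L exponent: (2)·n from D_c, plus (0) − 2·(1) = -2 from the rest, must sum to zero.
2n − 2 = 0, so n = 1.

1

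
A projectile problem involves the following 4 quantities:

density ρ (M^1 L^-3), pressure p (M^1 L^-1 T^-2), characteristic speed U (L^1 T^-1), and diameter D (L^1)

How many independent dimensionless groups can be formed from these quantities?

1

There are 4 variables and 3 base dimensions (M, L, T).
The dimension matrix has rank 3.
Independent dimensionless groups: 4 − 3 = 1.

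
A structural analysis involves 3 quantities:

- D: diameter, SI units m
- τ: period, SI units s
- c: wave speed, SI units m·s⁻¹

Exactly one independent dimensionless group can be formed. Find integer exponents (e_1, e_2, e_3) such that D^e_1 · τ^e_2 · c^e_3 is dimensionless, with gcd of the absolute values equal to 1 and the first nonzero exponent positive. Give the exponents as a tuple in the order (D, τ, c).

(1, -1, -1)

L: e_1·(1) + e_2·(0) + e_3·(1) = 0
T: e_1·(0) + e_2·(1) + e_3·(-1) = 0
Solving this homogeneous linear system for the smallest-integer solution (first nonzero entry positive) gives (1, -1, -1).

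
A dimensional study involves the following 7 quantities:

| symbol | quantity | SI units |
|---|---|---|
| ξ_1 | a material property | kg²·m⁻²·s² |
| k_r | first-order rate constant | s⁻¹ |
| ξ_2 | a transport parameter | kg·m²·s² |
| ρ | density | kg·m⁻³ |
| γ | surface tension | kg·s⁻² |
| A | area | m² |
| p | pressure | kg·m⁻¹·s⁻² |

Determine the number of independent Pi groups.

4

There are 7 variables and 3 base dimensions (M, L, T).
The dimension matrix has rank 3.
Independent dimensionless groups: 7 − 3 = 4.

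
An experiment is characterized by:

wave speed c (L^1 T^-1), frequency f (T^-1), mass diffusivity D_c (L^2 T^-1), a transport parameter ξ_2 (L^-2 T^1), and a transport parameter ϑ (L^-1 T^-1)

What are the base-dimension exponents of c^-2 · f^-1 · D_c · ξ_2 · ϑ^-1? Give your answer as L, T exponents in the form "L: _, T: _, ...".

Collect each base-dimension exponent across the product:
  L: −2·(1) − (0) + (2) + (-2) − (-1) = -1
  T: −2·(-1) − (-1) + (-1) + (1) − (-1) = 4
So the dimensions are [L⁻¹ T⁴].

L: -1, T: 4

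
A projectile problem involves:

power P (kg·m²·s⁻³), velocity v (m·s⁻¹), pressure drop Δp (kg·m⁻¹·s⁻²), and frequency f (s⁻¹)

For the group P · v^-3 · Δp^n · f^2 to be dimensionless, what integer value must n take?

-1

Balance the M exponent: (1)·n from Δp, plus (1) − 3·(0) + 2·(0) = 1 from the rest, must sum to zero.
n + 1 = 0, so n = -1.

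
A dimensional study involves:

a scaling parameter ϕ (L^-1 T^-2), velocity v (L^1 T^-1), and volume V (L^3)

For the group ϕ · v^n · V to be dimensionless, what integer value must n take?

-2

Balance the L exponent: (1)·n from v, plus (-1) + (3) = 2 from the rest, must sum to zero.
n + 2 = 0, so n = -2.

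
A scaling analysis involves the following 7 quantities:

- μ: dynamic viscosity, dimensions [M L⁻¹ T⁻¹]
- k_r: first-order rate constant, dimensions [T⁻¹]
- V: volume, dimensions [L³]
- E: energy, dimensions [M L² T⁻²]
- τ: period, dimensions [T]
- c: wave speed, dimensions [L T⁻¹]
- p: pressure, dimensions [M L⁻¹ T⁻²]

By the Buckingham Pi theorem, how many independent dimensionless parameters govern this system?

4

There are 7 variables and 3 base dimensions (M, L, T).
The dimension matrix has rank 3.
Independent dimensionless groups: 7 − 3 = 4.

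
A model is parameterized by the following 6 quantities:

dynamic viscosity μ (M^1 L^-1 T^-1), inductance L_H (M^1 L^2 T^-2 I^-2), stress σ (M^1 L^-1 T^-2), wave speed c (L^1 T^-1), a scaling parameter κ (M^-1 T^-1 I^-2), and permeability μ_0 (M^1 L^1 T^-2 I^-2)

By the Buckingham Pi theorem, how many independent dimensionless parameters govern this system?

There are 6 variables and 4 base dimensions (M, L, T, I).
The dimension matrix has rank 4.
Independent dimensionless groups: 6 − 4 = 2.

2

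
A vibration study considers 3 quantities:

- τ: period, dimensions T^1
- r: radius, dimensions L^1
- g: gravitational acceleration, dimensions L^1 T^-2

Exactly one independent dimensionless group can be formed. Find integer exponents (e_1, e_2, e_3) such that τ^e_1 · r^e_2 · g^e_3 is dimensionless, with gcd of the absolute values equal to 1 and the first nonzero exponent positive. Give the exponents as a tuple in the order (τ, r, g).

L: e_1·(0) + e_2·(1) + e_3·(1) = 0
T: e_1·(1) + e_2·(0) + e_3·(-2) = 0
Solving this homogeneous linear system for the smallest-integer solution (first nonzero entry positive) gives (2, -1, 1).

(2, -1, 1)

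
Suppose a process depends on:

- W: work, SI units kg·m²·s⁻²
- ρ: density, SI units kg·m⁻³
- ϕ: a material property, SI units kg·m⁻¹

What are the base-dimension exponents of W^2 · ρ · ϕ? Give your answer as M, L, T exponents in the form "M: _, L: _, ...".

Collect each base-dimension exponent across the product:
  M: 2·(1) + (1) + (1) = 4
  L: 2·(2) + (-3) + (-1) = 0
  T: 2·(-2) + (0) + (0) = -4
So the dimensions are [M⁴ T⁻⁴].

M: 4, L: 0, T: -4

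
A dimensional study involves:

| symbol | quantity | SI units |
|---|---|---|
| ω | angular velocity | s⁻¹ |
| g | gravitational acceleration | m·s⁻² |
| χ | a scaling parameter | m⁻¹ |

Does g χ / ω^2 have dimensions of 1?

yes

Sum the exponent of each base dimension across the product:
  M: −2·[ω]_M + [g]_M + [χ]_M = −2·(0) + (0) + (0) = 0
  L: −2·[ω]_L + [g]_L + [χ]_L = −2·(0) + (1) + (-1) = 0
  T: −2·[ω]_T + [g]_T + [χ]_T = −2·(-1) + (-2) + (0) = 0
All base exponents vanish — dimensionless.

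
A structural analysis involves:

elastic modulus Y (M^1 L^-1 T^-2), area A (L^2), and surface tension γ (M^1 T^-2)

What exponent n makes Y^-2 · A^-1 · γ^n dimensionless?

2

Balance the M exponent: (1)·n from γ, plus −2·(1) − (0) = -2 from the rest, must sum to zero.
n − 2 = 0, so n = 2.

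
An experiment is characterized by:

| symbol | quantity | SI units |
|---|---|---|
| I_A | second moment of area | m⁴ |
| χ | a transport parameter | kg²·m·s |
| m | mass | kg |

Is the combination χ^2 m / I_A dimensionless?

no

Sum the exponent of each base dimension across the product:
  M: −[I_A]_M + 2·[χ]_M + [m]_M = −(0) + 2·(2) + (1) = 5
  L: −[I_A]_L + 2·[χ]_L + [m]_L = −(4) + 2·(1) + (0) = -2
  T: −[I_A]_T + 2·[χ]_T + [m]_T = −(0) + 2·(1) + (0) = 2
Net dimensions [M⁵ L⁻² T²] ≠ [1] — not dimensionless.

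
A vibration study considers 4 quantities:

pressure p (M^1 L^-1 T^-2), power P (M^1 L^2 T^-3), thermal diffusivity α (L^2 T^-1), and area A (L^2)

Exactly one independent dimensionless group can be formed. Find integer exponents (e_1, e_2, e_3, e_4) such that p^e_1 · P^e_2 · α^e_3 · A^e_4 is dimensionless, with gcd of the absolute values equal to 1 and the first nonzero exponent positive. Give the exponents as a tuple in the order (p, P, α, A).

(2, -2, 2, 1)

M: e_1·(1) + e_2·(1) + e_3·(0) + e_4·(0) = 0
L: e_1·(-1) + e_2·(2) + e_3·(2) + e_4·(2) = 0
T: e_1·(-2) + e_2·(-3) + e_3·(-1) + e_4·(0) = 0
Solving this homogeneous linear system for the smallest-integer solution (first nonzero entry positive) gives (2, -2, 2, 1).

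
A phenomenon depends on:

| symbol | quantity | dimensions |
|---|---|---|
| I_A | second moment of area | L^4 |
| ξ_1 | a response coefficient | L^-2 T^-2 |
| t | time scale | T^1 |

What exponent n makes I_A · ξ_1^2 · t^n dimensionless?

4

Balance the T exponent: (1)·n from t, plus (0) + 2·(-2) = -4 from the rest, must sum to zero.
n − 4 = 0, so n = 4.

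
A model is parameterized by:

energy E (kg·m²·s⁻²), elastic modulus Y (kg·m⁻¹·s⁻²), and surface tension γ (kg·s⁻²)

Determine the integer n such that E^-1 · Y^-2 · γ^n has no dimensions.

Balance the M exponent: (1)·n from γ, plus −(1) − 2·(1) = -3 from the rest, must sum to zero.
n − 3 = 0, so n = 3.

3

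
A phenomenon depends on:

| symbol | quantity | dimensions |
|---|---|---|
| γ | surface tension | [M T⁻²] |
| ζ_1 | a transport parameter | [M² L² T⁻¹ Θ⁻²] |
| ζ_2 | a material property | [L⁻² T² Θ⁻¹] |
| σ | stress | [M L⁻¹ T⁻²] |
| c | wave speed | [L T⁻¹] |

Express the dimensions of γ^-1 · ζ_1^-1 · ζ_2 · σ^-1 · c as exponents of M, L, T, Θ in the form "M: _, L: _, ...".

M: -4, L: -2, T: 6, Θ: 1

Collect each base-dimension exponent across the product:
  M: −(1) − (2) + (0) − (1) + (0) = -4
  L: −(0) − (2) + (-2) − (-1) + (1) = -2
  T: −(-2) − (-1) + (2) − (-2) + (-1) = 6
  Θ: −(0) − (-2) + (-1) − (0) + (0) = 1
So the dimensions are [M⁻⁴ L⁻² T⁶ Θ].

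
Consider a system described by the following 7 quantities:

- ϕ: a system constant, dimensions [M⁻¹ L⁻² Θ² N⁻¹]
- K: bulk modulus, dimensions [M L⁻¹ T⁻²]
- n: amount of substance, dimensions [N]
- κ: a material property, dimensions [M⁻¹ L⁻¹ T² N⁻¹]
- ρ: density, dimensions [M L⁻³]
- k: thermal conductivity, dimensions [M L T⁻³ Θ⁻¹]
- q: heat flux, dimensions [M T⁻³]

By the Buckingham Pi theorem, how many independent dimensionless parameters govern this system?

There are 7 variables and 5 base dimensions (M, L, T, Θ, N).
The dimension matrix has rank 5.
Independent dimensionless groups: 7 − 5 = 2.

2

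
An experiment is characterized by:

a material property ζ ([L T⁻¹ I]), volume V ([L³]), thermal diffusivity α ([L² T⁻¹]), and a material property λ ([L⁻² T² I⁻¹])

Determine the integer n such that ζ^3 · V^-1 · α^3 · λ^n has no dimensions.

3

Balance the L exponent: (-2)·n from λ, plus 3·(1) − (3) + 3·(2) = 6 from the rest, must sum to zero.
-2n + 6 = 0, so n = 3.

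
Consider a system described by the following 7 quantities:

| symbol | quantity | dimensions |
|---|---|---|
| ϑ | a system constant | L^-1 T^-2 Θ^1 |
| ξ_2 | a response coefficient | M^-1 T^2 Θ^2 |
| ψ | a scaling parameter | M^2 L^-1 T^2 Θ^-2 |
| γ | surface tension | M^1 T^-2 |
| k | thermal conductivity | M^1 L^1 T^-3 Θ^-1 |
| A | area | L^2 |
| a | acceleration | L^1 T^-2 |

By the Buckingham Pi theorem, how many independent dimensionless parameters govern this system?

3

There are 7 variables and 4 base dimensions (M, L, T, Θ).
The dimension matrix has rank 4.
Independent dimensionless groups: 7 − 4 = 3.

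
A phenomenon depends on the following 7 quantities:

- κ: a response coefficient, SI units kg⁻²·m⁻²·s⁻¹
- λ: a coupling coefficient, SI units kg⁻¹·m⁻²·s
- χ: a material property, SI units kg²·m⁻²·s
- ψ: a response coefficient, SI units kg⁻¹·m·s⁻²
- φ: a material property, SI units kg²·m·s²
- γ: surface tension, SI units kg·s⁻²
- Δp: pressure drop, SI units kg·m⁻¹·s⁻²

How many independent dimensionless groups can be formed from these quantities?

4

There are 7 variables and 3 base dimensions (M, L, T).
The dimension matrix has rank 3.
Independent dimensionless groups: 7 − 3 = 4.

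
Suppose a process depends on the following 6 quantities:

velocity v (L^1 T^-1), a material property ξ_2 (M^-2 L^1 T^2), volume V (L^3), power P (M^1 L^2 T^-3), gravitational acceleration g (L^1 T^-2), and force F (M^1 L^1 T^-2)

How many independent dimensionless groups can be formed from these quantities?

3

There are 6 variables and 3 base dimensions (M, L, T).
The dimension matrix has rank 3.
Independent dimensionless groups: 6 − 3 = 3.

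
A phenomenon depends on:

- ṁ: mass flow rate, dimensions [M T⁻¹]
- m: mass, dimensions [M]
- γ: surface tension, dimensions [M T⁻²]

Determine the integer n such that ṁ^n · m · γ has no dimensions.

-2

Balance the M exponent: (1)·n from ṁ, plus (1) + (1) = 2 from the rest, must sum to zero.
n + 2 = 0, so n = -2.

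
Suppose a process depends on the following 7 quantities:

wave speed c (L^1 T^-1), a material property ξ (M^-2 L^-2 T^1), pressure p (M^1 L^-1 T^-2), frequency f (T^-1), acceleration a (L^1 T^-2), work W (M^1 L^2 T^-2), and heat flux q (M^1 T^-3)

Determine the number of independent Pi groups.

4

There are 7 variables and 3 base dimensions (M, L, T).
The dimension matrix has rank 3.
Independent dimensionless groups: 7 − 3 = 4.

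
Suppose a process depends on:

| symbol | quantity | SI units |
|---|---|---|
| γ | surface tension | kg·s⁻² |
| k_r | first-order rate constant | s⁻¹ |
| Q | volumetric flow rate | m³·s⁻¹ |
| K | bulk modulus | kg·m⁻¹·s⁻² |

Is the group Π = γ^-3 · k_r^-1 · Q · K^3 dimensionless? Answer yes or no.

yes

Sum the exponent of each base dimension across the product:
  M: −3·[γ]_M − [k_r]_M + [Q]_M + 3·[K]_M = −3·(1) − (0) + (0) + 3·(1) = 0
  L: −3·[γ]_L − [k_r]_L + [Q]_L + 3·[K]_L = −3·(0) − (0) + (3) + 3·(-1) = 0
  T: −3·[γ]_T − [k_r]_T + [Q]_T + 3·[K]_T = −3·(-2) − (-1) + (-1) + 3·(-2) = 0
  Θ: −3·[γ]_Θ − [k_r]_Θ + [Q]_Θ + 3·[K]_Θ = −3·(0) − (0) + (0) + 3·(0) = 0
All base exponents vanish — dimensionless.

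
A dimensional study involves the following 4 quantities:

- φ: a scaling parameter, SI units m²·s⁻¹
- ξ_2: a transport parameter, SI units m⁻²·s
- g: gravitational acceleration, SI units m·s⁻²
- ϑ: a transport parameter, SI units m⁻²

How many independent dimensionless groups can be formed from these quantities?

There are 4 variables and 2 base dimensions (L, T).
The dimension matrix has rank 2.
Independent dimensionless groups: 4 − 2 = 2.

2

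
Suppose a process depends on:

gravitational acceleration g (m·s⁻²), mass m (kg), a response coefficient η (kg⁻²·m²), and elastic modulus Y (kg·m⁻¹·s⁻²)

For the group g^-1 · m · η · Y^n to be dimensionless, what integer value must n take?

Balance the M exponent: (1)·n from Y, plus −(0) + (1) + (-2) = -1 from the rest, must sum to zero.
n − 1 = 0, so n = 1.

1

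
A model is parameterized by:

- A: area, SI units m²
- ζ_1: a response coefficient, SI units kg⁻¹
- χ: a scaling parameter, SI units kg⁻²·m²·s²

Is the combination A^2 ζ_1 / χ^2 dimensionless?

no

Sum the exponent of each base dimension across the product:
  M: 2·[A]_M + [ζ_1]_M − 2·[χ]_M = 2·(0) + (-1) − 2·(-2) = 3
  L: 2·[A]_L + [ζ_1]_L − 2·[χ]_L = 2·(2) + (0) − 2·(2) = 0
  T: 2·[A]_T + [ζ_1]_T − 2·[χ]_T = 2·(0) + (0) − 2·(2) = -4
Net dimensions [M³ T⁻⁴] ≠ [1] — not dimensionless.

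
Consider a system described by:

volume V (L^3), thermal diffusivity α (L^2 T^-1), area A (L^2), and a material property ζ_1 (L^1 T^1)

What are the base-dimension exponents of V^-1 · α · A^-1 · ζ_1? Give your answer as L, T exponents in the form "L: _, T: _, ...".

L: -2, T: 0

Collect each base-dimension exponent across the product:
  L: −(3) + (2) − (2) + (1) = -2
  T: −(0) + (-1) − (0) + (1) = 0
So the dimensions are [L⁻²].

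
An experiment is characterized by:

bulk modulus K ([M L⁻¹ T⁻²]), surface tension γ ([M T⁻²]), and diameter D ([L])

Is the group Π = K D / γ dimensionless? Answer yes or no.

Sum the exponent of each base dimension across the product:
  M: [K]_M − [γ]_M + [D]_M = (1) − (1) + (0) = 0
  L: [K]_L − [γ]_L + [D]_L = (-1) − (0) + (1) = 0
  T: [K]_T − [γ]_T + [D]_T = (-2) − (-2) + (0) = 0
  Θ: [K]_Θ − [γ]_Θ + [D]_Θ = (0) − (0) + (0) = 0
All base exponents vanish — dimensionless.

yes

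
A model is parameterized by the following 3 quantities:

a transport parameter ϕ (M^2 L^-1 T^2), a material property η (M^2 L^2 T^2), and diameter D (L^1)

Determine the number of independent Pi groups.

There are 3 variables and 3 base dimensions (M, L, T).
The dimension matrix has rank 2 (less than 3: the dimension vectors are linearly dependent).
Independent dimensionless groups: 3 − 2 = 1.

1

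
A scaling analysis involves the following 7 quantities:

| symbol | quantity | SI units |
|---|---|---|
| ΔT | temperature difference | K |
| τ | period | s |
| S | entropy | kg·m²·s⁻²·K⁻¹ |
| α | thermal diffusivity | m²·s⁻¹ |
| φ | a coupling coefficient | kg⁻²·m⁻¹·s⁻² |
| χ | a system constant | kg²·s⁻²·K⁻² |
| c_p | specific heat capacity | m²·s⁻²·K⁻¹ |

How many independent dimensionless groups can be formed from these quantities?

There are 7 variables and 4 base dimensions (M, L, T, Θ).
The dimension matrix has rank 4.
Independent dimensionless groups: 7 − 4 = 3.

3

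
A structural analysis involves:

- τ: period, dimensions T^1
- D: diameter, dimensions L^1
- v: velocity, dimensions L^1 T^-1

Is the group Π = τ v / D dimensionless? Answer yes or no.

yes

Sum the exponent of each base dimension across the product:
  L: [τ]_L − [D]_L + [v]_L = (0) − (1) + (1) = 0
  T: [τ]_T − [D]_T + [v]_T = (1) − (0) + (-1) = 0
All base exponents vanish — dimensionless.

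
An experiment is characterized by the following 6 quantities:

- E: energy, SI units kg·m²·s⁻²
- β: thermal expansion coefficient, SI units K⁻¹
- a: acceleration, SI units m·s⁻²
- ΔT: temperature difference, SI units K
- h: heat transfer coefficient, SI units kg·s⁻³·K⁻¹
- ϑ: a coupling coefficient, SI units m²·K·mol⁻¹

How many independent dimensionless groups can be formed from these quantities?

There are 6 variables and 5 base dimensions (M, L, T, Θ, N).
The dimension matrix has rank 5.
Independent dimensionless groups: 6 − 5 = 1.

1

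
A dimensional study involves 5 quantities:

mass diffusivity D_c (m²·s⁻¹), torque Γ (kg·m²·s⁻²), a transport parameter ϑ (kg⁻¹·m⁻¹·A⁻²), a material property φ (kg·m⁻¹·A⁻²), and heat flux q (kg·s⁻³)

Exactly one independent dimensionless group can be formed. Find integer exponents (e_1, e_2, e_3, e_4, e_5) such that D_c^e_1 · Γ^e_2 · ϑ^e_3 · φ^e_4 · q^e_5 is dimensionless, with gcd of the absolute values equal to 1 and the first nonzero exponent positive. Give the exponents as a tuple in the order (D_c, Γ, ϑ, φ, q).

M: e_1·(0) + e_2·(1) + e_3·(-1) + e_4·(1) + e_5·(1) = 0
L: e_1·(2) + e_2·(2) + e_3·(-1) + e_4·(-1) + e_5·(0) = 0
T: e_1·(-1) + e_2·(-2) + e_3·(0) + e_4·(0) + e_5·(-3) = 0
I: e_1·(0) + e_2·(0) + e_3·(-2) + e_4·(-2) + e_5·(0) = 0
Solving this homogeneous linear system for the smallest-integer solution (first nonzero entry positive) gives (3, -3, -1, 1, 1).

(3, -3, -1, 1, 1)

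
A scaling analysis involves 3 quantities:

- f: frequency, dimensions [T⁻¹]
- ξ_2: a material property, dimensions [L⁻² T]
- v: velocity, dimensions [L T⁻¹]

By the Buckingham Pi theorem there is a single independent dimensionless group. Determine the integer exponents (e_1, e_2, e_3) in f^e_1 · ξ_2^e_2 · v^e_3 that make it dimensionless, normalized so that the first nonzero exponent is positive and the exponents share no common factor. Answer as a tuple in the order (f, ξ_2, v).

(1, -1, -2)

L: e_1·(0) + e_2·(-2) + e_3·(1) = 0
T: e_1·(-1) + e_2·(1) + e_3·(-1) = 0
Solving this homogeneous linear system for the smallest-integer solution (first nonzero entry positive) gives (1, -1, -2).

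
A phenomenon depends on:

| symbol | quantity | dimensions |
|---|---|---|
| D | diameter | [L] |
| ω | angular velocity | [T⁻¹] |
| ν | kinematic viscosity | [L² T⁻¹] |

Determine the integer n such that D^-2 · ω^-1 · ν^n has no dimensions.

Balance the L exponent: (2)·n from ν, plus −2·(1) − (0) = -2 from the rest, must sum to zero.
2n − 2 = 0, so n = 1.

1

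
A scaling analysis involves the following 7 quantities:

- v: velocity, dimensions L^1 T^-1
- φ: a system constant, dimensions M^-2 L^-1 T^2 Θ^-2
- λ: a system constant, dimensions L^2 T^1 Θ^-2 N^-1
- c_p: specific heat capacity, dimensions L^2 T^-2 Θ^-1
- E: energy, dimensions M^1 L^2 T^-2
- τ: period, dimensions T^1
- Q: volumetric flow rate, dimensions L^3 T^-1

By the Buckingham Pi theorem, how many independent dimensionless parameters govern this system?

2

There are 7 variables and 5 base dimensions (M, L, T, Θ, N).
The dimension matrix has rank 5.
Independent dimensionless groups: 7 − 5 = 2.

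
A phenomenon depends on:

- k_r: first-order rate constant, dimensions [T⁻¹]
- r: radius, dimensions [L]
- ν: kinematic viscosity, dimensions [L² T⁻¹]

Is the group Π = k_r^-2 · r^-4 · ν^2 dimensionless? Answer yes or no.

yes

Sum the exponent of each base dimension across the product:
  M: −2·[k_r]_M − 4·[r]_M + 2·[ν]_M = −2·(0) − 4·(0) + 2·(0) = 0
  L: −2·[k_r]_L − 4·[r]_L + 2·[ν]_L = −2·(0) − 4·(1) + 2·(2) = 0
  T: −2·[k_r]_T − 4·[r]_T + 2·[ν]_T = −2·(-1) − 4·(0) + 2·(-1) = 0
All base exponents vanish — dimensionless.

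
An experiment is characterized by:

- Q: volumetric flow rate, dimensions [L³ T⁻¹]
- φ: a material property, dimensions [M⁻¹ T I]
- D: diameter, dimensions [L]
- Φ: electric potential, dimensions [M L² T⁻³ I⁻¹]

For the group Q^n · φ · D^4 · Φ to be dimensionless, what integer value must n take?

-2

Balance the L exponent: (3)·n from Q, plus (0) + 4·(1) + (2) = 6 from the rest, must sum to zero.
3n + 6 = 0, so n = -2.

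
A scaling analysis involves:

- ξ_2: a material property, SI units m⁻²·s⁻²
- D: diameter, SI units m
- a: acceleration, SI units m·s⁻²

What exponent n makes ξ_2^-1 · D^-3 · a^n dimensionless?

Balance the L exponent: (1)·n from a, plus −(-2) − 3·(1) = -1 from the rest, must sum to zero.
n − 1 = 0, so n = 1.

1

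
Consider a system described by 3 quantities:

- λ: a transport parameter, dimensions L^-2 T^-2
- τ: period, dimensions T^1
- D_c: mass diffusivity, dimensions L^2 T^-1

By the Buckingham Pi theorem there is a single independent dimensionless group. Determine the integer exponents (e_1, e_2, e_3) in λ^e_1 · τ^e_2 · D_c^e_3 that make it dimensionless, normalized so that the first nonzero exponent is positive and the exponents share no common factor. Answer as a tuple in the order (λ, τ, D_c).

L: e_1·(-2) + e_2·(0) + e_3·(2) = 0
T: e_1·(-2) + e_2·(1) + e_3·(-1) = 0
Solving this homogeneous linear system for the smallest-integer solution (first nonzero entry positive) gives (1, 3, 1).

(1, 3, 1)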